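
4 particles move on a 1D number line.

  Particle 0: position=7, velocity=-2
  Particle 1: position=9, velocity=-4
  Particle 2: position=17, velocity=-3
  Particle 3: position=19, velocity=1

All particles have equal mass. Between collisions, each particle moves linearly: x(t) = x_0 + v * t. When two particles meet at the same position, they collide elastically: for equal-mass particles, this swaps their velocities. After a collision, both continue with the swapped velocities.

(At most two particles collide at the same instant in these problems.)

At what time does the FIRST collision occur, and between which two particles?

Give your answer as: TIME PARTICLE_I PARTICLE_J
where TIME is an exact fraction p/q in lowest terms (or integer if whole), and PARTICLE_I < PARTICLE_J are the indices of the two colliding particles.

Pair (0,1): pos 7,9 vel -2,-4 -> gap=2, closing at 2/unit, collide at t=1
Pair (1,2): pos 9,17 vel -4,-3 -> not approaching (rel speed -1 <= 0)
Pair (2,3): pos 17,19 vel -3,1 -> not approaching (rel speed -4 <= 0)
Earliest collision: t=1 between 0 and 1

Answer: 1 0 1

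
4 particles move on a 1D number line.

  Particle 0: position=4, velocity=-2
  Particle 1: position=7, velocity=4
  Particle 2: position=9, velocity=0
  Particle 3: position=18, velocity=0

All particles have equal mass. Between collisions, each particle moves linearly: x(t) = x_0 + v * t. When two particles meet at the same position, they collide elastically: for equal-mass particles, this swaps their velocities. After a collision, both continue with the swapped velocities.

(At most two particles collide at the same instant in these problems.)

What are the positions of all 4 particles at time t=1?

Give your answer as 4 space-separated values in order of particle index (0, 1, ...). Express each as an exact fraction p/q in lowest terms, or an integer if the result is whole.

Answer: 2 9 11 18

Derivation:
Collision at t=1/2: particles 1 and 2 swap velocities; positions: p0=3 p1=9 p2=9 p3=18; velocities now: v0=-2 v1=0 v2=4 v3=0
Advance to t=1 (no further collisions before then); velocities: v0=-2 v1=0 v2=4 v3=0; positions = 2 9 11 18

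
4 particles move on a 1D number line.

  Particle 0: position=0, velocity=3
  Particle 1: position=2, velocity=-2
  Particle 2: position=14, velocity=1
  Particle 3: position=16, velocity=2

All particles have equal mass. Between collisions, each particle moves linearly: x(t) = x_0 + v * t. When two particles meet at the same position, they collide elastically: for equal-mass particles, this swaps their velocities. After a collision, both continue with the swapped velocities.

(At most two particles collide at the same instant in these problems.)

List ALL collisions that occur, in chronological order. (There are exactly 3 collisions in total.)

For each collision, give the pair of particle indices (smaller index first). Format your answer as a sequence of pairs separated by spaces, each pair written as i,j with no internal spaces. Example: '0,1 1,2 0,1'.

Answer: 0,1 1,2 2,3

Derivation:
Collision at t=2/5: particles 0 and 1 swap velocities; positions: p0=6/5 p1=6/5 p2=72/5 p3=84/5; velocities now: v0=-2 v1=3 v2=1 v3=2
Collision at t=7: particles 1 and 2 swap velocities; positions: p0=-12 p1=21 p2=21 p3=30; velocities now: v0=-2 v1=1 v2=3 v3=2
Collision at t=16: particles 2 and 3 swap velocities; positions: p0=-30 p1=30 p2=48 p3=48; velocities now: v0=-2 v1=1 v2=2 v3=3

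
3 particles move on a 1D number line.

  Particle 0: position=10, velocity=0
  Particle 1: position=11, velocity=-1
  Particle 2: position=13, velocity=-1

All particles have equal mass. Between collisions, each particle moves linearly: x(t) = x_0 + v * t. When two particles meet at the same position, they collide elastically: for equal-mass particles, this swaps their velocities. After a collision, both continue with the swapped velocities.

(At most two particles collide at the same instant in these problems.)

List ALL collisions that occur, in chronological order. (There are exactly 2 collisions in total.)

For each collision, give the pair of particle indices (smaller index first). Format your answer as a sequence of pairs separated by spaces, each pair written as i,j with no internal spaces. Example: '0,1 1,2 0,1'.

Answer: 0,1 1,2

Derivation:
Collision at t=1: particles 0 and 1 swap velocities; positions: p0=10 p1=10 p2=12; velocities now: v0=-1 v1=0 v2=-1
Collision at t=3: particles 1 and 2 swap velocities; positions: p0=8 p1=10 p2=10; velocities now: v0=-1 v1=-1 v2=0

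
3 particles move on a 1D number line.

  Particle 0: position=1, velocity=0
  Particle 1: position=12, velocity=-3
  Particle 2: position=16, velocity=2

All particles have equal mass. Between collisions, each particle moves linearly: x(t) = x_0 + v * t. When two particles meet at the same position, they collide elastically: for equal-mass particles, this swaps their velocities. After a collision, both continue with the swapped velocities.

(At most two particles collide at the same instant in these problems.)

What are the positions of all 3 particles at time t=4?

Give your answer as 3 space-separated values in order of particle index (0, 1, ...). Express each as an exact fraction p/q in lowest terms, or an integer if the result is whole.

Collision at t=11/3: particles 0 and 1 swap velocities; positions: p0=1 p1=1 p2=70/3; velocities now: v0=-3 v1=0 v2=2
Advance to t=4 (no further collisions before then); velocities: v0=-3 v1=0 v2=2; positions = 0 1 24

Answer: 0 1 24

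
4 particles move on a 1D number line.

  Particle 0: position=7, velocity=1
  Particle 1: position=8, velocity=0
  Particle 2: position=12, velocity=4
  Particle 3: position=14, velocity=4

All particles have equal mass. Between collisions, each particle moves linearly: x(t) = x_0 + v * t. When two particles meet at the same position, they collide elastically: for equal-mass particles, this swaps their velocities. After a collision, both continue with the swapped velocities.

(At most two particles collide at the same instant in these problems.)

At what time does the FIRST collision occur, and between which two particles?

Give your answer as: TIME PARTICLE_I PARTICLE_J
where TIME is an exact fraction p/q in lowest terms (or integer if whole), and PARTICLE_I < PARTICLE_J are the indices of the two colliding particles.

Pair (0,1): pos 7,8 vel 1,0 -> gap=1, closing at 1/unit, collide at t=1
Pair (1,2): pos 8,12 vel 0,4 -> not approaching (rel speed -4 <= 0)
Pair (2,3): pos 12,14 vel 4,4 -> not approaching (rel speed 0 <= 0)
Earliest collision: t=1 between 0 and 1

Answer: 1 0 1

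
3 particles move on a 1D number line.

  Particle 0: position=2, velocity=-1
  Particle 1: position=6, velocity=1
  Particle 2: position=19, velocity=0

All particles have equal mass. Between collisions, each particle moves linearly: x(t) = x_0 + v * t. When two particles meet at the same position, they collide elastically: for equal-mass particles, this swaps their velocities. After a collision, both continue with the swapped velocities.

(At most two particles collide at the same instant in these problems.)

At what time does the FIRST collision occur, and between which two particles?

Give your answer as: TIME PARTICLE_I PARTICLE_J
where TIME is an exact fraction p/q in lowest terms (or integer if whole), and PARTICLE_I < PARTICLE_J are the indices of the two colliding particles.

Answer: 13 1 2

Derivation:
Pair (0,1): pos 2,6 vel -1,1 -> not approaching (rel speed -2 <= 0)
Pair (1,2): pos 6,19 vel 1,0 -> gap=13, closing at 1/unit, collide at t=13
Earliest collision: t=13 between 1 and 2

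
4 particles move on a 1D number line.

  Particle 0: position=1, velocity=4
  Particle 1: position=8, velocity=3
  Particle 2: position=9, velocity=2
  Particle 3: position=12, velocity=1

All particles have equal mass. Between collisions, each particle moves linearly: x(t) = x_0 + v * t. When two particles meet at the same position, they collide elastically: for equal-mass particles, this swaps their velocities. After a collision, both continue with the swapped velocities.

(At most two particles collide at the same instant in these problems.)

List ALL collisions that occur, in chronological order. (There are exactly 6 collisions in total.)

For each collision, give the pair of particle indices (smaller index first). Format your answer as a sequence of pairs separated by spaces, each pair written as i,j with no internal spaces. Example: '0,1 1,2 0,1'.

Collision at t=1: particles 1 and 2 swap velocities; positions: p0=5 p1=11 p2=11 p3=13; velocities now: v0=4 v1=2 v2=3 v3=1
Collision at t=2: particles 2 and 3 swap velocities; positions: p0=9 p1=13 p2=14 p3=14; velocities now: v0=4 v1=2 v2=1 v3=3
Collision at t=3: particles 1 and 2 swap velocities; positions: p0=13 p1=15 p2=15 p3=17; velocities now: v0=4 v1=1 v2=2 v3=3
Collision at t=11/3: particles 0 and 1 swap velocities; positions: p0=47/3 p1=47/3 p2=49/3 p3=19; velocities now: v0=1 v1=4 v2=2 v3=3
Collision at t=4: particles 1 and 2 swap velocities; positions: p0=16 p1=17 p2=17 p3=20; velocities now: v0=1 v1=2 v2=4 v3=3
Collision at t=7: particles 2 and 3 swap velocities; positions: p0=19 p1=23 p2=29 p3=29; velocities now: v0=1 v1=2 v2=3 v3=4

Answer: 1,2 2,3 1,2 0,1 1,2 2,3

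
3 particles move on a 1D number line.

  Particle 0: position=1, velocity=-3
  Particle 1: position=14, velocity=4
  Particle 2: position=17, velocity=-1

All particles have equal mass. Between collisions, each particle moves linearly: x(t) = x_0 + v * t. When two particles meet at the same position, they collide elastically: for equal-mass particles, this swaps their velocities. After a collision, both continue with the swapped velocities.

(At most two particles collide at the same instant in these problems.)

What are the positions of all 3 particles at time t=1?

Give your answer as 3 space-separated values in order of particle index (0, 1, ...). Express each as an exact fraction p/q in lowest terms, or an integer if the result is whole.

Collision at t=3/5: particles 1 and 2 swap velocities; positions: p0=-4/5 p1=82/5 p2=82/5; velocities now: v0=-3 v1=-1 v2=4
Advance to t=1 (no further collisions before then); velocities: v0=-3 v1=-1 v2=4; positions = -2 16 18

Answer: -2 16 18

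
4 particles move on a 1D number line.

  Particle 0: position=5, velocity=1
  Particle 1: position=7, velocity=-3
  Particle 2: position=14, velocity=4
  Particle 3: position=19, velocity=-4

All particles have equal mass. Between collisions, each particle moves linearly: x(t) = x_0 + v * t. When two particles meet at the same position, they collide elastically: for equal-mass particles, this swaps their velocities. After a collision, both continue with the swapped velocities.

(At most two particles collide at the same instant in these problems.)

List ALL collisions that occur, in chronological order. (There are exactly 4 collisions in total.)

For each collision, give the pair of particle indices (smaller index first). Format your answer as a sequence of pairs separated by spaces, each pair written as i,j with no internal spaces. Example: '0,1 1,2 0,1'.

Answer: 0,1 2,3 1,2 0,1

Derivation:
Collision at t=1/2: particles 0 and 1 swap velocities; positions: p0=11/2 p1=11/2 p2=16 p3=17; velocities now: v0=-3 v1=1 v2=4 v3=-4
Collision at t=5/8: particles 2 and 3 swap velocities; positions: p0=41/8 p1=45/8 p2=33/2 p3=33/2; velocities now: v0=-3 v1=1 v2=-4 v3=4
Collision at t=14/5: particles 1 and 2 swap velocities; positions: p0=-7/5 p1=39/5 p2=39/5 p3=126/5; velocities now: v0=-3 v1=-4 v2=1 v3=4
Collision at t=12: particles 0 and 1 swap velocities; positions: p0=-29 p1=-29 p2=17 p3=62; velocities now: v0=-4 v1=-3 v2=1 v3=4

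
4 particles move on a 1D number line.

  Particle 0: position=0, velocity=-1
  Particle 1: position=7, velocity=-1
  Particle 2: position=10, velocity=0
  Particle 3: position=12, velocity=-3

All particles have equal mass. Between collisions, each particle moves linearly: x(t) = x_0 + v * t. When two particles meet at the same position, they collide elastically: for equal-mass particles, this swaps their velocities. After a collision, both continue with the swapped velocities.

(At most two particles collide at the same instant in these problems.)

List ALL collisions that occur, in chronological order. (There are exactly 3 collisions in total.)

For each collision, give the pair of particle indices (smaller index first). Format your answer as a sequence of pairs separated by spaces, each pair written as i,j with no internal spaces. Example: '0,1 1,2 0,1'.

Answer: 2,3 1,2 0,1

Derivation:
Collision at t=2/3: particles 2 and 3 swap velocities; positions: p0=-2/3 p1=19/3 p2=10 p3=10; velocities now: v0=-1 v1=-1 v2=-3 v3=0
Collision at t=5/2: particles 1 and 2 swap velocities; positions: p0=-5/2 p1=9/2 p2=9/2 p3=10; velocities now: v0=-1 v1=-3 v2=-1 v3=0
Collision at t=6: particles 0 and 1 swap velocities; positions: p0=-6 p1=-6 p2=1 p3=10; velocities now: v0=-3 v1=-1 v2=-1 v3=0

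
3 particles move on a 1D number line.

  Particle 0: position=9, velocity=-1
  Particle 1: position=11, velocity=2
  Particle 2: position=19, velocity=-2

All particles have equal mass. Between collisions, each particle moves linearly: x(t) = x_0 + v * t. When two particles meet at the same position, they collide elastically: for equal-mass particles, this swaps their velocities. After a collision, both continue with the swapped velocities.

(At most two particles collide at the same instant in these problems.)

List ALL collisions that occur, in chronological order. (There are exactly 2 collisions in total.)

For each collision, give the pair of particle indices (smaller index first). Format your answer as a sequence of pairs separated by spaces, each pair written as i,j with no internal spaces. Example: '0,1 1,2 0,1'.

Collision at t=2: particles 1 and 2 swap velocities; positions: p0=7 p1=15 p2=15; velocities now: v0=-1 v1=-2 v2=2
Collision at t=10: particles 0 and 1 swap velocities; positions: p0=-1 p1=-1 p2=31; velocities now: v0=-2 v1=-1 v2=2

Answer: 1,2 0,1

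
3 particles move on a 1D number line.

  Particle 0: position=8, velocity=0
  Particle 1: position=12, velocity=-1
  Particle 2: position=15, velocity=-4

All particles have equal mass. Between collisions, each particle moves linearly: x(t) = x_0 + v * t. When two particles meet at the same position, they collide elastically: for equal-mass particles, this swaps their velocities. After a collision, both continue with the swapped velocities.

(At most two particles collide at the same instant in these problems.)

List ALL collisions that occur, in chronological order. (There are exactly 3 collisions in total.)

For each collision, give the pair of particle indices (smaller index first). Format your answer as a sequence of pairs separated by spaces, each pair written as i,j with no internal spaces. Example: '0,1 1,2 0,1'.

Answer: 1,2 0,1 1,2

Derivation:
Collision at t=1: particles 1 and 2 swap velocities; positions: p0=8 p1=11 p2=11; velocities now: v0=0 v1=-4 v2=-1
Collision at t=7/4: particles 0 and 1 swap velocities; positions: p0=8 p1=8 p2=41/4; velocities now: v0=-4 v1=0 v2=-1
Collision at t=4: particles 1 and 2 swap velocities; positions: p0=-1 p1=8 p2=8; velocities now: v0=-4 v1=-1 v2=0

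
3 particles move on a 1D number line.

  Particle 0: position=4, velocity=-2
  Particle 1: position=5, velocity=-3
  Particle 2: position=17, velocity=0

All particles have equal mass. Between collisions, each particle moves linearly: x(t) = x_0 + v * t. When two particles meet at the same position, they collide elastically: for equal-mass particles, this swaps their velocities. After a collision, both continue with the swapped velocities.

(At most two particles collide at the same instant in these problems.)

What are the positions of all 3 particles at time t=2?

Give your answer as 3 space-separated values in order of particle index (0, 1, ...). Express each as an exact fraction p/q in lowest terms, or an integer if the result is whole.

Answer: -1 0 17

Derivation:
Collision at t=1: particles 0 and 1 swap velocities; positions: p0=2 p1=2 p2=17; velocities now: v0=-3 v1=-2 v2=0
Advance to t=2 (no further collisions before then); velocities: v0=-3 v1=-2 v2=0; positions = -1 0 17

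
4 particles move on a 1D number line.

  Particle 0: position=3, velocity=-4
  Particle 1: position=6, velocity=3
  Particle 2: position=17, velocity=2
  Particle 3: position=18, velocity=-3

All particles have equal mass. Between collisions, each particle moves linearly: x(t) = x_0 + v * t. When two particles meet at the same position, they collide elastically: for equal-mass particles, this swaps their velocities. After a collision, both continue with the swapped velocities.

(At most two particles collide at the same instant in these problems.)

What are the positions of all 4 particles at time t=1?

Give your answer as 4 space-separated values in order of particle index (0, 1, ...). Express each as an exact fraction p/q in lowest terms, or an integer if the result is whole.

Collision at t=1/5: particles 2 and 3 swap velocities; positions: p0=11/5 p1=33/5 p2=87/5 p3=87/5; velocities now: v0=-4 v1=3 v2=-3 v3=2
Advance to t=1 (no further collisions before then); velocities: v0=-4 v1=3 v2=-3 v3=2; positions = -1 9 15 19

Answer: -1 9 15 19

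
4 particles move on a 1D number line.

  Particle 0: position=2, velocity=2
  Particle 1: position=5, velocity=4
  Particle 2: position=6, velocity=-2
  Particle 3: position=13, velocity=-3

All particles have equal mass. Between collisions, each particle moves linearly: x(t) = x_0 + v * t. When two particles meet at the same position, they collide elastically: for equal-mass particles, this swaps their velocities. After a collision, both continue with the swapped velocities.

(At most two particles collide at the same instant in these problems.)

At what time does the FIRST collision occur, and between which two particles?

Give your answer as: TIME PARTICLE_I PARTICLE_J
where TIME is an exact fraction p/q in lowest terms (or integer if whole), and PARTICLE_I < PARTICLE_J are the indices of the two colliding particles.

Pair (0,1): pos 2,5 vel 2,4 -> not approaching (rel speed -2 <= 0)
Pair (1,2): pos 5,6 vel 4,-2 -> gap=1, closing at 6/unit, collide at t=1/6
Pair (2,3): pos 6,13 vel -2,-3 -> gap=7, closing at 1/unit, collide at t=7
Earliest collision: t=1/6 between 1 and 2

Answer: 1/6 1 2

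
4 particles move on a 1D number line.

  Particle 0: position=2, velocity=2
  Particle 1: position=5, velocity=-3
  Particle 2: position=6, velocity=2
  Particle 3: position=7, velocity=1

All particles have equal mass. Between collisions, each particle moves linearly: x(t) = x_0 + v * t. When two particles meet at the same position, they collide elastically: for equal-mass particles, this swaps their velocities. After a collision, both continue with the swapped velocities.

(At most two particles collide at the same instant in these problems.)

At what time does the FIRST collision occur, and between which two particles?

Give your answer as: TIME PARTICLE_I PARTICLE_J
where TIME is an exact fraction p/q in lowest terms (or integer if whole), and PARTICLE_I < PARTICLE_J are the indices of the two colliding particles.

Answer: 3/5 0 1

Derivation:
Pair (0,1): pos 2,5 vel 2,-3 -> gap=3, closing at 5/unit, collide at t=3/5
Pair (1,2): pos 5,6 vel -3,2 -> not approaching (rel speed -5 <= 0)
Pair (2,3): pos 6,7 vel 2,1 -> gap=1, closing at 1/unit, collide at t=1
Earliest collision: t=3/5 between 0 and 1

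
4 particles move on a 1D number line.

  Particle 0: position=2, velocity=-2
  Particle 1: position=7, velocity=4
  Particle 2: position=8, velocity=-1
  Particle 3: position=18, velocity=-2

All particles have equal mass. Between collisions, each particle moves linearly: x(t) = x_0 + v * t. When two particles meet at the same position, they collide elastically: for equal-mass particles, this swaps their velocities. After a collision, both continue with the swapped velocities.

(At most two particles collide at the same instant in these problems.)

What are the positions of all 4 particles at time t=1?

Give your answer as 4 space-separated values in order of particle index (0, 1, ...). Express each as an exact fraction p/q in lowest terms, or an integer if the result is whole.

Answer: 0 7 11 16

Derivation:
Collision at t=1/5: particles 1 and 2 swap velocities; positions: p0=8/5 p1=39/5 p2=39/5 p3=88/5; velocities now: v0=-2 v1=-1 v2=4 v3=-2
Advance to t=1 (no further collisions before then); velocities: v0=-2 v1=-1 v2=4 v3=-2; positions = 0 7 11 16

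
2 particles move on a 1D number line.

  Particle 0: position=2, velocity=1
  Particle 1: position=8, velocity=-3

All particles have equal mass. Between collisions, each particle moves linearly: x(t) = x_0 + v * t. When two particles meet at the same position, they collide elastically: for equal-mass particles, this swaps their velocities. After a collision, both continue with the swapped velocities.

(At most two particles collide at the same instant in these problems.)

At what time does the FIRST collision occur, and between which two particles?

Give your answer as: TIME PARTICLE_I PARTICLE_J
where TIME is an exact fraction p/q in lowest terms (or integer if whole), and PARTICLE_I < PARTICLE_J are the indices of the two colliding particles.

Answer: 3/2 0 1

Derivation:
Pair (0,1): pos 2,8 vel 1,-3 -> gap=6, closing at 4/unit, collide at t=3/2
Earliest collision: t=3/2 between 0 and 1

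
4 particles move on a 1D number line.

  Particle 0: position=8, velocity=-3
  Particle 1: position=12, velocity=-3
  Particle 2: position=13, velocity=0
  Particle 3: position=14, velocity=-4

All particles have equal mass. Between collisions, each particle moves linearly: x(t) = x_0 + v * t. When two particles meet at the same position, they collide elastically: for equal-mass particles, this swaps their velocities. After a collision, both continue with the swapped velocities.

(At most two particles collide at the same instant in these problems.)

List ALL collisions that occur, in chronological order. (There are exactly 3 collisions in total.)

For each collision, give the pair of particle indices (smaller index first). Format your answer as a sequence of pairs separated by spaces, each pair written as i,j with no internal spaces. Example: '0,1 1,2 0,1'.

Collision at t=1/4: particles 2 and 3 swap velocities; positions: p0=29/4 p1=45/4 p2=13 p3=13; velocities now: v0=-3 v1=-3 v2=-4 v3=0
Collision at t=2: particles 1 and 2 swap velocities; positions: p0=2 p1=6 p2=6 p3=13; velocities now: v0=-3 v1=-4 v2=-3 v3=0
Collision at t=6: particles 0 and 1 swap velocities; positions: p0=-10 p1=-10 p2=-6 p3=13; velocities now: v0=-4 v1=-3 v2=-3 v3=0

Answer: 2,3 1,2 0,1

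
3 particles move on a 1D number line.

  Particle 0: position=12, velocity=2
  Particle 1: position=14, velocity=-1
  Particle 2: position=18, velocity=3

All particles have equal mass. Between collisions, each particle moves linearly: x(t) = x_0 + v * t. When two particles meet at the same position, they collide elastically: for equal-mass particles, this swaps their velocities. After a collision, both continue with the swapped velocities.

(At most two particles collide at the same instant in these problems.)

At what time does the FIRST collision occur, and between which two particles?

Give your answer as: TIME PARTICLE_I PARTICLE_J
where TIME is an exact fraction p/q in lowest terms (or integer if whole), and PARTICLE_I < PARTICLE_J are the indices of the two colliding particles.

Pair (0,1): pos 12,14 vel 2,-1 -> gap=2, closing at 3/unit, collide at t=2/3
Pair (1,2): pos 14,18 vel -1,3 -> not approaching (rel speed -4 <= 0)
Earliest collision: t=2/3 between 0 and 1

Answer: 2/3 0 1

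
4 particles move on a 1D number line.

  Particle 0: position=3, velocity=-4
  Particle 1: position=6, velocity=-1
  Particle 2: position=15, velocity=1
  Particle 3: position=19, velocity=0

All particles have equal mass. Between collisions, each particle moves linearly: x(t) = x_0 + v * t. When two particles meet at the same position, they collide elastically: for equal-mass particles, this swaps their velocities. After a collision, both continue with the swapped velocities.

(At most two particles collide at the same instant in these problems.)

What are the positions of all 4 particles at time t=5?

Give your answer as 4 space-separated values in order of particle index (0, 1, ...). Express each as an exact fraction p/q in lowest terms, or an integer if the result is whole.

Collision at t=4: particles 2 and 3 swap velocities; positions: p0=-13 p1=2 p2=19 p3=19; velocities now: v0=-4 v1=-1 v2=0 v3=1
Advance to t=5 (no further collisions before then); velocities: v0=-4 v1=-1 v2=0 v3=1; positions = -17 1 19 20

Answer: -17 1 19 20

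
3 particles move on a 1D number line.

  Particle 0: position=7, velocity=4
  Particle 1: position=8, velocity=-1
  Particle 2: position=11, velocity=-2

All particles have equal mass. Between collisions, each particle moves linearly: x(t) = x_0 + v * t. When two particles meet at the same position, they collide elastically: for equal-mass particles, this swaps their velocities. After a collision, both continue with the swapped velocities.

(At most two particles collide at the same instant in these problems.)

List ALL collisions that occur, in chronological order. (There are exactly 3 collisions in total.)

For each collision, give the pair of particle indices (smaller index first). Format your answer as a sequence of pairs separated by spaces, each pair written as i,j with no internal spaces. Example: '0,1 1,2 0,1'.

Collision at t=1/5: particles 0 and 1 swap velocities; positions: p0=39/5 p1=39/5 p2=53/5; velocities now: v0=-1 v1=4 v2=-2
Collision at t=2/3: particles 1 and 2 swap velocities; positions: p0=22/3 p1=29/3 p2=29/3; velocities now: v0=-1 v1=-2 v2=4
Collision at t=3: particles 0 and 1 swap velocities; positions: p0=5 p1=5 p2=19; velocities now: v0=-2 v1=-1 v2=4

Answer: 0,1 1,2 0,1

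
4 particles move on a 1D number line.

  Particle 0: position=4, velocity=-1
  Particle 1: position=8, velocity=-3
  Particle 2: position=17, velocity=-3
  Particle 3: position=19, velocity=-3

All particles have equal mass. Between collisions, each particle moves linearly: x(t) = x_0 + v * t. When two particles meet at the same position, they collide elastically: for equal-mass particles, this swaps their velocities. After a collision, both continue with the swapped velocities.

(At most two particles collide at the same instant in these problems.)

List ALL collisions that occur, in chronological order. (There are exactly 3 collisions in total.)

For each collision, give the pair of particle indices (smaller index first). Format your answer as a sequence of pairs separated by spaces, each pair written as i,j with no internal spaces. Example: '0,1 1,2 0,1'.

Collision at t=2: particles 0 and 1 swap velocities; positions: p0=2 p1=2 p2=11 p3=13; velocities now: v0=-3 v1=-1 v2=-3 v3=-3
Collision at t=13/2: particles 1 and 2 swap velocities; positions: p0=-23/2 p1=-5/2 p2=-5/2 p3=-1/2; velocities now: v0=-3 v1=-3 v2=-1 v3=-3
Collision at t=15/2: particles 2 and 3 swap velocities; positions: p0=-29/2 p1=-11/2 p2=-7/2 p3=-7/2; velocities now: v0=-3 v1=-3 v2=-3 v3=-1

Answer: 0,1 1,2 2,3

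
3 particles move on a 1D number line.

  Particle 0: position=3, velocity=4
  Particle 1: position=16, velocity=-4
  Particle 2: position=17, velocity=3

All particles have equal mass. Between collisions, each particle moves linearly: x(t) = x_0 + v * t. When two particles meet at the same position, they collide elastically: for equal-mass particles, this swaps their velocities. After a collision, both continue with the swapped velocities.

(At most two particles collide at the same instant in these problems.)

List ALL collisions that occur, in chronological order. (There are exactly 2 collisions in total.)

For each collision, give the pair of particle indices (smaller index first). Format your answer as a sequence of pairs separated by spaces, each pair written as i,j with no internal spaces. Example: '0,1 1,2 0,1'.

Answer: 0,1 1,2

Derivation:
Collision at t=13/8: particles 0 and 1 swap velocities; positions: p0=19/2 p1=19/2 p2=175/8; velocities now: v0=-4 v1=4 v2=3
Collision at t=14: particles 1 and 2 swap velocities; positions: p0=-40 p1=59 p2=59; velocities now: v0=-4 v1=3 v2=4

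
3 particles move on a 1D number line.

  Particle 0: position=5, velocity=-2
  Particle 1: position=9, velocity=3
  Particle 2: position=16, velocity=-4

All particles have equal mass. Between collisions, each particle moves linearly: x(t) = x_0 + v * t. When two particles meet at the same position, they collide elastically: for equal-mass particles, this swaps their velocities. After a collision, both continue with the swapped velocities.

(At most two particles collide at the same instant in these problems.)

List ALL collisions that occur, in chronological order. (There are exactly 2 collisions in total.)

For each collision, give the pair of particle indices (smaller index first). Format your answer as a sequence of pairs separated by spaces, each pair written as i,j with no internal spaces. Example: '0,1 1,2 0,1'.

Collision at t=1: particles 1 and 2 swap velocities; positions: p0=3 p1=12 p2=12; velocities now: v0=-2 v1=-4 v2=3
Collision at t=11/2: particles 0 and 1 swap velocities; positions: p0=-6 p1=-6 p2=51/2; velocities now: v0=-4 v1=-2 v2=3

Answer: 1,2 0,1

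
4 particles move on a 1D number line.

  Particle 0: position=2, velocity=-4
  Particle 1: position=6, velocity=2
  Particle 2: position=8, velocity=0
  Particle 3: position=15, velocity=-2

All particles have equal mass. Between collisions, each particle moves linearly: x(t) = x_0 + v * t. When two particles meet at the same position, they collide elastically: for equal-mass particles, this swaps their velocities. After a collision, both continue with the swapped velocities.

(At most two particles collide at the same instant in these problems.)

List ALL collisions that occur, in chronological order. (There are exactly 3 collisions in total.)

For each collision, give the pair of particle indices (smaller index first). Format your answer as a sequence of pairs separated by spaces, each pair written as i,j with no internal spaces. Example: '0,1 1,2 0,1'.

Collision at t=1: particles 1 and 2 swap velocities; positions: p0=-2 p1=8 p2=8 p3=13; velocities now: v0=-4 v1=0 v2=2 v3=-2
Collision at t=9/4: particles 2 and 3 swap velocities; positions: p0=-7 p1=8 p2=21/2 p3=21/2; velocities now: v0=-4 v1=0 v2=-2 v3=2
Collision at t=7/2: particles 1 and 2 swap velocities; positions: p0=-12 p1=8 p2=8 p3=13; velocities now: v0=-4 v1=-2 v2=0 v3=2

Answer: 1,2 2,3 1,2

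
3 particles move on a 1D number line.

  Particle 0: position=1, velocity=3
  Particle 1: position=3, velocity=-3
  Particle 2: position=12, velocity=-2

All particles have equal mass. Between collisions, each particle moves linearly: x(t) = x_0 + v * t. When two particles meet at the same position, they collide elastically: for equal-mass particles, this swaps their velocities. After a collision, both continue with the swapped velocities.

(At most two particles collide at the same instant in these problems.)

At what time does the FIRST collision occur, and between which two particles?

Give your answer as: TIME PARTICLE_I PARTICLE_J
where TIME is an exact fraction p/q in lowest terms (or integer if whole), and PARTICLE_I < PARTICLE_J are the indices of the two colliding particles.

Pair (0,1): pos 1,3 vel 3,-3 -> gap=2, closing at 6/unit, collide at t=1/3
Pair (1,2): pos 3,12 vel -3,-2 -> not approaching (rel speed -1 <= 0)
Earliest collision: t=1/3 between 0 and 1

Answer: 1/3 0 1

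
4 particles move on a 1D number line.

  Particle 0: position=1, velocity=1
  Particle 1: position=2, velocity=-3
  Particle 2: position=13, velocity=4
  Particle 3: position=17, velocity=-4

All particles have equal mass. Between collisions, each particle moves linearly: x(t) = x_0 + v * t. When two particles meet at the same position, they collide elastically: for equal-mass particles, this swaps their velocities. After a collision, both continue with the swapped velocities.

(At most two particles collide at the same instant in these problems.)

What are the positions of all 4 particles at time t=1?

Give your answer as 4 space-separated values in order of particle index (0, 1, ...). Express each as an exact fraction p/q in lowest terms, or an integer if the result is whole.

Collision at t=1/4: particles 0 and 1 swap velocities; positions: p0=5/4 p1=5/4 p2=14 p3=16; velocities now: v0=-3 v1=1 v2=4 v3=-4
Collision at t=1/2: particles 2 and 3 swap velocities; positions: p0=1/2 p1=3/2 p2=15 p3=15; velocities now: v0=-3 v1=1 v2=-4 v3=4
Advance to t=1 (no further collisions before then); velocities: v0=-3 v1=1 v2=-4 v3=4; positions = -1 2 13 17

Answer: -1 2 13 17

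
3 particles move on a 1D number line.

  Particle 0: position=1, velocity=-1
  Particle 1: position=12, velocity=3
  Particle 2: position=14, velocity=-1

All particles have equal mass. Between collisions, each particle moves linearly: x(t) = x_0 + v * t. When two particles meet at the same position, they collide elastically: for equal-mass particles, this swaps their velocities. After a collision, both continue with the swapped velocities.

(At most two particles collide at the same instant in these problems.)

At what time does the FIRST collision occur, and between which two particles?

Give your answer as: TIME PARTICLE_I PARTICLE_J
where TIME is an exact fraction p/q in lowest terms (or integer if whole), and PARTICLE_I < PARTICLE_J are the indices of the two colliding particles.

Answer: 1/2 1 2

Derivation:
Pair (0,1): pos 1,12 vel -1,3 -> not approaching (rel speed -4 <= 0)
Pair (1,2): pos 12,14 vel 3,-1 -> gap=2, closing at 4/unit, collide at t=1/2
Earliest collision: t=1/2 between 1 and 2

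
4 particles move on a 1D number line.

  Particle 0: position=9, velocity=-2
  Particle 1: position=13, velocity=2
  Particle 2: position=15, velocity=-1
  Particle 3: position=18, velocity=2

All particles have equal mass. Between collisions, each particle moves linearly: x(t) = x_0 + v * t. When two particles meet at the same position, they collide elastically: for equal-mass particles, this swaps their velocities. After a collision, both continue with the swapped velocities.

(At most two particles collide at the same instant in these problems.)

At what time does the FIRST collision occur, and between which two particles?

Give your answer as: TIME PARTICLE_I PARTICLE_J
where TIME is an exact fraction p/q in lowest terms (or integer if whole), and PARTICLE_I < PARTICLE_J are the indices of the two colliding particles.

Answer: 2/3 1 2

Derivation:
Pair (0,1): pos 9,13 vel -2,2 -> not approaching (rel speed -4 <= 0)
Pair (1,2): pos 13,15 vel 2,-1 -> gap=2, closing at 3/unit, collide at t=2/3
Pair (2,3): pos 15,18 vel -1,2 -> not approaching (rel speed -3 <= 0)
Earliest collision: t=2/3 between 1 and 2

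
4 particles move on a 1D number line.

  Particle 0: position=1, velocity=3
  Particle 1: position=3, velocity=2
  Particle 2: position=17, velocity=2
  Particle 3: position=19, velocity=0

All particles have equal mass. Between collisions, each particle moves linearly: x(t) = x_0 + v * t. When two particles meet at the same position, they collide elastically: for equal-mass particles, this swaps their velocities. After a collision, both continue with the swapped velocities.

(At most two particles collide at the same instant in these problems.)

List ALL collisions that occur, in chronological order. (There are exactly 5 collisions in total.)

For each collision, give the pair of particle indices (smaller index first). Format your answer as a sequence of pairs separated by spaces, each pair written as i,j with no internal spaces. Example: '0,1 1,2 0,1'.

Answer: 2,3 0,1 1,2 0,1 2,3

Derivation:
Collision at t=1: particles 2 and 3 swap velocities; positions: p0=4 p1=5 p2=19 p3=19; velocities now: v0=3 v1=2 v2=0 v3=2
Collision at t=2: particles 0 and 1 swap velocities; positions: p0=7 p1=7 p2=19 p3=21; velocities now: v0=2 v1=3 v2=0 v3=2
Collision at t=6: particles 1 and 2 swap velocities; positions: p0=15 p1=19 p2=19 p3=29; velocities now: v0=2 v1=0 v2=3 v3=2
Collision at t=8: particles 0 and 1 swap velocities; positions: p0=19 p1=19 p2=25 p3=33; velocities now: v0=0 v1=2 v2=3 v3=2
Collision at t=16: particles 2 and 3 swap velocities; positions: p0=19 p1=35 p2=49 p3=49; velocities now: v0=0 v1=2 v2=2 v3=3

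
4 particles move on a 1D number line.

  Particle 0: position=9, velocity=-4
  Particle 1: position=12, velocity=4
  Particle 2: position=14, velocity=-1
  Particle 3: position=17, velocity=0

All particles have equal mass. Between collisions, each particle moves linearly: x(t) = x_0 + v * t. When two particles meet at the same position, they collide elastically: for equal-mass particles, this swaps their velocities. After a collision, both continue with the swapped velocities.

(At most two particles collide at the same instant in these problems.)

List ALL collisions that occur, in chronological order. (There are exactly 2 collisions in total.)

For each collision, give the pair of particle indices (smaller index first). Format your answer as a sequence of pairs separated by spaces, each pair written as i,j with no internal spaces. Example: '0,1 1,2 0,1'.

Answer: 1,2 2,3

Derivation:
Collision at t=2/5: particles 1 and 2 swap velocities; positions: p0=37/5 p1=68/5 p2=68/5 p3=17; velocities now: v0=-4 v1=-1 v2=4 v3=0
Collision at t=5/4: particles 2 and 3 swap velocities; positions: p0=4 p1=51/4 p2=17 p3=17; velocities now: v0=-4 v1=-1 v2=0 v3=4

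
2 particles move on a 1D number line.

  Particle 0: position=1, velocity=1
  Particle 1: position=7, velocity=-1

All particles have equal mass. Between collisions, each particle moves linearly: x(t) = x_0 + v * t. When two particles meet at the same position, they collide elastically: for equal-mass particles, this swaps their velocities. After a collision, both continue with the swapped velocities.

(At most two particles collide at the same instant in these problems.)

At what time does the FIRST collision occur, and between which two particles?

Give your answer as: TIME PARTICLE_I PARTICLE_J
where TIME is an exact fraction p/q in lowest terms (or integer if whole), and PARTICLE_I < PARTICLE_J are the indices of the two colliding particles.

Pair (0,1): pos 1,7 vel 1,-1 -> gap=6, closing at 2/unit, collide at t=3
Earliest collision: t=3 between 0 and 1

Answer: 3 0 1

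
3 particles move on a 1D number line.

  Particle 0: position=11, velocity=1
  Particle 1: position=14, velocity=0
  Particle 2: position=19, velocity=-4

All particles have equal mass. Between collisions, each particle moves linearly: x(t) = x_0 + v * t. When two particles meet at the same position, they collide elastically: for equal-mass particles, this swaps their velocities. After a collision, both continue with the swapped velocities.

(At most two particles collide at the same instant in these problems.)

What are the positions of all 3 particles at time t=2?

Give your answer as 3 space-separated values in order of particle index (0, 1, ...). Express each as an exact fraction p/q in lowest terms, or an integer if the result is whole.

Collision at t=5/4: particles 1 and 2 swap velocities; positions: p0=49/4 p1=14 p2=14; velocities now: v0=1 v1=-4 v2=0
Collision at t=8/5: particles 0 and 1 swap velocities; positions: p0=63/5 p1=63/5 p2=14; velocities now: v0=-4 v1=1 v2=0
Advance to t=2 (no further collisions before then); velocities: v0=-4 v1=1 v2=0; positions = 11 13 14

Answer: 11 13 14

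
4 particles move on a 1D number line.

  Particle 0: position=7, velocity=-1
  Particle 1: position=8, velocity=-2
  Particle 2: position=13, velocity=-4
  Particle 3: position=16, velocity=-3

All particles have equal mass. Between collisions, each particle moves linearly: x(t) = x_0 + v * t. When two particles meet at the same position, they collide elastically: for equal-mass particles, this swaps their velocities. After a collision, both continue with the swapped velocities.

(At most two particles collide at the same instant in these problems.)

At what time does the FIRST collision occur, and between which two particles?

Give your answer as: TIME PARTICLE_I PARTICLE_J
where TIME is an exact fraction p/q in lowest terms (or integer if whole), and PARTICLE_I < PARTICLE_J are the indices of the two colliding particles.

Answer: 1 0 1

Derivation:
Pair (0,1): pos 7,8 vel -1,-2 -> gap=1, closing at 1/unit, collide at t=1
Pair (1,2): pos 8,13 vel -2,-4 -> gap=5, closing at 2/unit, collide at t=5/2
Pair (2,3): pos 13,16 vel -4,-3 -> not approaching (rel speed -1 <= 0)
Earliest collision: t=1 between 0 and 1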